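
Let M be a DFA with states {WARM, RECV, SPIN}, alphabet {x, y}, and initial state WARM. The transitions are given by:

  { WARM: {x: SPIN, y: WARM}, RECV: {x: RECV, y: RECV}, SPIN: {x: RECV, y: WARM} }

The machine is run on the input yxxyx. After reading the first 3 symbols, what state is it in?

RECV

start at WARM
read 'y': WARM → WARM
read 'x': WARM → SPIN
read 'x': SPIN → RECV
After 3 symbols: RECV.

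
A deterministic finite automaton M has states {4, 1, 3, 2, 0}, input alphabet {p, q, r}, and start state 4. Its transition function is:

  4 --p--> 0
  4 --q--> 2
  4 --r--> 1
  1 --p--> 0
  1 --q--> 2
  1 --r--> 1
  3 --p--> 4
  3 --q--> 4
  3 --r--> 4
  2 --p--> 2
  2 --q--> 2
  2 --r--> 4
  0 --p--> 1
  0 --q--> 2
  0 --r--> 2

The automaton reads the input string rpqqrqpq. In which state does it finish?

2

4 → 1 → 0 → 2 → 2 → 4 → 2 → 2 → 2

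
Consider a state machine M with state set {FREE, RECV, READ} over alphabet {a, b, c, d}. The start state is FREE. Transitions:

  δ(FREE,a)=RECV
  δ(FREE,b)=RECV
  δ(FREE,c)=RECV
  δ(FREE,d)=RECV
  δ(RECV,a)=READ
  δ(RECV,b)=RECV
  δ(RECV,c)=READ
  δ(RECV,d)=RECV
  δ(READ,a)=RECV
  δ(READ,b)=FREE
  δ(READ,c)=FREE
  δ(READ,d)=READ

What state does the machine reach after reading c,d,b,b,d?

start at FREE
read 'c': FREE → RECV
read 'd': RECV → RECV
read 'b': RECV → RECV
read 'b': RECV → RECV
read 'd': RECV → RECV

RECV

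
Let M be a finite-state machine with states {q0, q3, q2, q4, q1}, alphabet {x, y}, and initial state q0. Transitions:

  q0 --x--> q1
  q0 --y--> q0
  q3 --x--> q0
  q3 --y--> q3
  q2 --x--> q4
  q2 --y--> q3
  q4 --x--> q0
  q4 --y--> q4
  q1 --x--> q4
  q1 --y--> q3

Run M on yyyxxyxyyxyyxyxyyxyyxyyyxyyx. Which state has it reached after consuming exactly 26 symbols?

start at q0
read 'y': q0 → q0
read 'y': q0 → q0
read 'y': q0 → q0
read 'x': q0 → q1
read 'x': q1 → q4
read 'y': q4 → q4
read 'x': q4 → q0
read 'y': q0 → q0
read 'y': q0 → q0
read 'x': q0 → q1
read 'y': q1 → q3
read 'y': q3 → q3
read 'x': q3 → q0
read 'y': q0 → q0
read 'x': q0 → q1
read 'y': q1 → q3
read 'y': q3 → q3
read 'x': q3 → q0
read 'y': q0 → q0
read 'y': q0 → q0
read 'x': q0 → q1
read 'y': q1 → q3
read 'y': q3 → q3
read 'y': q3 → q3
read 'x': q3 → q0
read 'y': q0 → q0
After 26 symbols: q0.

q0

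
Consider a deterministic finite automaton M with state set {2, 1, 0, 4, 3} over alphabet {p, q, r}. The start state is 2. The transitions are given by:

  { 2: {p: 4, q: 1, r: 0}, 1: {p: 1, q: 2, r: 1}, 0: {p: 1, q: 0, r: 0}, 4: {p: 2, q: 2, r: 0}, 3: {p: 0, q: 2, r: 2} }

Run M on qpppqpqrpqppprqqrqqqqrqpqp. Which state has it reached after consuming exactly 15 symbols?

2 → 1 → 1 → 1 → 1 → 2 → 4 → 2 → 0 → 1 → 2 → 4 → 2 → 4 → 0 → 0
After 15 symbols: 0.

0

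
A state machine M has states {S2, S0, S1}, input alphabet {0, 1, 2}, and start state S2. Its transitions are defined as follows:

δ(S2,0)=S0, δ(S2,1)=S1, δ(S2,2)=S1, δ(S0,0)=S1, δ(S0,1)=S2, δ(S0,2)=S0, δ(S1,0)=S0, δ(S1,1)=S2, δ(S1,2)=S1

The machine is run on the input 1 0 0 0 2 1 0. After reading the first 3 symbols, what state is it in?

S1

start at S2
read '1': S2 → S1
read '0': S1 → S0
read '0': S0 → S1
After 3 symbols: S1.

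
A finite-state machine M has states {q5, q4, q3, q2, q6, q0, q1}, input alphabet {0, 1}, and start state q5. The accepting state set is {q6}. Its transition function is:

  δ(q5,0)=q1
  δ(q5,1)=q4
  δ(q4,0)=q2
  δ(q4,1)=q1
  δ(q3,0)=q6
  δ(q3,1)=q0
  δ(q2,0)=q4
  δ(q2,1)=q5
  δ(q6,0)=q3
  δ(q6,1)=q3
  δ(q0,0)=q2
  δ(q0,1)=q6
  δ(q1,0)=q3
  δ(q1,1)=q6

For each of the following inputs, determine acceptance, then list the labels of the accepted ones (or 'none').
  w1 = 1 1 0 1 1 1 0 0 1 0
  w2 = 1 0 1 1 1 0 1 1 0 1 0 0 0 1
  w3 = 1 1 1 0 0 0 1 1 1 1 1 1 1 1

w3

w1: Trace: q5 -1-> q4 -1-> q1 -0-> q3 -1-> q0 -1-> q6 -1-> q3 -0-> q6 -0-> q3 -1-> q0 -0-> q2  → end q2, rejected
w2: Trace: q5 -1-> q4 -0-> q2 -1-> q5 -1-> q4 -1-> q1 -0-> q3 -1-> q0 -1-> q6 -0-> q3 -1-> q0 -0-> q2 -0-> q4 -0-> q2 -1-> q5  → end q5, rejected
w3: Trace: q5 -1-> q4 -1-> q1 -1-> q6 -0-> q3 -0-> q6 -0-> q3 -1-> q0 -1-> q6 -1-> q3 -1-> q0 -1-> q6 -1-> q3 -1-> q0 -1-> q6  → end q6, accepted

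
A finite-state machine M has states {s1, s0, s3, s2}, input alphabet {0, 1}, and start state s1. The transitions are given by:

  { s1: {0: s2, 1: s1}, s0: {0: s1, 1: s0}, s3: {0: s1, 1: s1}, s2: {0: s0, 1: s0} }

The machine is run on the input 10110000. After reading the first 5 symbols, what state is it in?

s1

start at s1
read '1': s1 → s1
read '0': s1 → s2
read '1': s2 → s0
read '1': s0 → s0
read '0': s0 → s1
After 5 symbols: s1.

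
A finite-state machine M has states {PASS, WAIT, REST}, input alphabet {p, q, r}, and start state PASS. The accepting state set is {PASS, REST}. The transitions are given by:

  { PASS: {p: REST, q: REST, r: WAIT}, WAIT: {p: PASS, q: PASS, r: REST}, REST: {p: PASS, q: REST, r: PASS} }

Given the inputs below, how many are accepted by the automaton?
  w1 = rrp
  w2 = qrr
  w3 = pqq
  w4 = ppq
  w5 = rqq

4

w1:
  start at PASS
  read 'r': PASS → WAIT
  read 'r': WAIT → REST
  read 'p': REST → PASS
  end PASS, accepted
w2:
  start at PASS
  read 'q': PASS → REST
  read 'r': REST → PASS
  read 'r': PASS → WAIT
  end WAIT, rejected
w3:
  start at PASS
  read 'p': PASS → REST
  read 'q': REST → REST
  read 'q': REST → REST
  end REST, accepted
w4:
  start at PASS
  read 'p': PASS → REST
  read 'p': REST → PASS
  read 'q': PASS → REST
  end REST, accepted
w5:
  start at PASS
  read 'r': PASS → WAIT
  read 'q': WAIT → PASS
  read 'q': PASS → REST
  end REST, accepted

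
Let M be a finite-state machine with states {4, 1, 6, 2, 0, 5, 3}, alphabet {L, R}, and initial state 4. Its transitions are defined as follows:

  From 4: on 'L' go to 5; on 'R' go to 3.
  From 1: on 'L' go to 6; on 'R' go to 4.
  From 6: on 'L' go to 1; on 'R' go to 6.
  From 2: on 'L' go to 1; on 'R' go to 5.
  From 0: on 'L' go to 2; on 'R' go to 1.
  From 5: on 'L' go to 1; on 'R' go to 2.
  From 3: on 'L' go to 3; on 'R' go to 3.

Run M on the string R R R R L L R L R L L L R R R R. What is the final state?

4 → 3 → 3 → 3 → 3 → 3 → 3 → 3 → 3 → 3 → 3 → 3 → 3 → 3 → 3 → 3 → 3

3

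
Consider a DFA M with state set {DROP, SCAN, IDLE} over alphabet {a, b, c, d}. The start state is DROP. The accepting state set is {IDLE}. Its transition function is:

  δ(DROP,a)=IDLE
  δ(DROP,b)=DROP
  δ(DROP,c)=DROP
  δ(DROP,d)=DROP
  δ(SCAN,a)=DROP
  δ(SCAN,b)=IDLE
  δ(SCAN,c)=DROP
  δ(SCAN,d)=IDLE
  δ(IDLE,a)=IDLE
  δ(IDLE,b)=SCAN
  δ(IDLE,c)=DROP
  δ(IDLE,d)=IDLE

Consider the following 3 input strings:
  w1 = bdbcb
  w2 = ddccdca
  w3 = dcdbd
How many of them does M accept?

w1: DROP → DROP → DROP → DROP → DROP → DROP  → end DROP, rejected
w2: DROP → DROP → DROP → DROP → DROP → DROP → DROP → IDLE  → end IDLE, accepted
w3: DROP → DROP → DROP → DROP → DROP → DROP  → end DROP, rejected

1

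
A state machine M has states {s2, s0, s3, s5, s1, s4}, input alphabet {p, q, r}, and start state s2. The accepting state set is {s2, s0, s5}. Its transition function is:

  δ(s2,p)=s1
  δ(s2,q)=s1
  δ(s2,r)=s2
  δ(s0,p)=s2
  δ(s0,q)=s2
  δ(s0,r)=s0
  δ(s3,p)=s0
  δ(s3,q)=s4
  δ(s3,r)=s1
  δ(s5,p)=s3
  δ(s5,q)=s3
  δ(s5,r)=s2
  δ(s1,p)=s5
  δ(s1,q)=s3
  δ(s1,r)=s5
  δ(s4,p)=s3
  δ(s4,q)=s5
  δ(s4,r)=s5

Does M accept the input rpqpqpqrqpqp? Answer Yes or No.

start at s2
read 'r': s2 → s2
read 'p': s2 → s1
read 'q': s1 → s3
read 'p': s3 → s0
read 'q': s0 → s2
read 'p': s2 → s1
read 'q': s1 → s3
read 'r': s3 → s1
read 'q': s1 → s3
read 'p': s3 → s0
read 'q': s0 → s2
read 'p': s2 → s1
End state s1 is not accepting.

No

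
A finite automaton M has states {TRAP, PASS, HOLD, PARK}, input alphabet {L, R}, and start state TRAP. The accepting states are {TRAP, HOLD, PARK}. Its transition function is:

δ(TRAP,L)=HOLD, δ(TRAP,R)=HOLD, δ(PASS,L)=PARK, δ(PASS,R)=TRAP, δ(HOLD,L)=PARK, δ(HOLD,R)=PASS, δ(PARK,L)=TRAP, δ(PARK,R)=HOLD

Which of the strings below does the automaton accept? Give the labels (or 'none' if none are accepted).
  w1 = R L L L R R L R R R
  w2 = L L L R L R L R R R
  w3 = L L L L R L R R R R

w1, w2, w3

w1: Trace: TRAP -R-> HOLD -L-> PARK -L-> TRAP -L-> HOLD -R-> PASS -R-> TRAP -L-> HOLD -R-> PASS -R-> TRAP -R-> HOLD  → end HOLD, accepted
w2: Trace: TRAP -L-> HOLD -L-> PARK -L-> TRAP -R-> HOLD -L-> PARK -R-> HOLD -L-> PARK -R-> HOLD -R-> PASS -R-> TRAP  → end TRAP, accepted
w3: Trace: TRAP -L-> HOLD -L-> PARK -L-> TRAP -L-> HOLD -R-> PASS -L-> PARK -R-> HOLD -R-> PASS -R-> TRAP -R-> HOLD  → end HOLD, accepted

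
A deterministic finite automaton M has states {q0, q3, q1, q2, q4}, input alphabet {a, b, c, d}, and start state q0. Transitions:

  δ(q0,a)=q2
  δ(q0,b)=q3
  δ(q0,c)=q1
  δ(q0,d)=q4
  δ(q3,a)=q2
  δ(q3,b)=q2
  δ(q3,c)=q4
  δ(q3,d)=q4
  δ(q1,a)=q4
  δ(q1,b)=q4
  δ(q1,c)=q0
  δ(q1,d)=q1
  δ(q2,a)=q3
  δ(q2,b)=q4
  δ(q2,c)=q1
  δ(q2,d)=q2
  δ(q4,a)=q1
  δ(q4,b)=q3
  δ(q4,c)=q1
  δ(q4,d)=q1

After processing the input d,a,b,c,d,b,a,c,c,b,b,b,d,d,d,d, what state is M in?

q2

Trace: q0 -d-> q4 -a-> q1 -b-> q4 -c-> q1 -d-> q1 -b-> q4 -a-> q1 -c-> q0 -c-> q1 -b-> q4 -b-> q3 -b-> q2 -d-> q2 -d-> q2 -d-> q2 -d-> q2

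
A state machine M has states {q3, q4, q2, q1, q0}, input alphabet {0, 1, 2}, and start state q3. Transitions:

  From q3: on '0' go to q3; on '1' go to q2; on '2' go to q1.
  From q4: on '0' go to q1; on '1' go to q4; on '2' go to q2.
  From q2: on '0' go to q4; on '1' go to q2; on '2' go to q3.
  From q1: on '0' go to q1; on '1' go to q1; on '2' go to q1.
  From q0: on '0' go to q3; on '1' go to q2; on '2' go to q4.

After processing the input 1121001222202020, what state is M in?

q1

q3 → q2 → q2 → q3 → q2 → q4 → q1 → q1 → q1 → q1 → q1 → q1 → q1 → q1 → q1 → q1 → q1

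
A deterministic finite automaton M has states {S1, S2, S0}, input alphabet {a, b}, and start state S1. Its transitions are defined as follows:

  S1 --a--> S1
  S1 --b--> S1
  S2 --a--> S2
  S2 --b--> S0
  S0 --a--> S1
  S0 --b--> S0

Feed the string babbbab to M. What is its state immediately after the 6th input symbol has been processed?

S1

start at S1
read 'b': S1 → S1
read 'a': S1 → S1
read 'b': S1 → S1
read 'b': S1 → S1
read 'b': S1 → S1
read 'a': S1 → S1
After 6 symbols: S1.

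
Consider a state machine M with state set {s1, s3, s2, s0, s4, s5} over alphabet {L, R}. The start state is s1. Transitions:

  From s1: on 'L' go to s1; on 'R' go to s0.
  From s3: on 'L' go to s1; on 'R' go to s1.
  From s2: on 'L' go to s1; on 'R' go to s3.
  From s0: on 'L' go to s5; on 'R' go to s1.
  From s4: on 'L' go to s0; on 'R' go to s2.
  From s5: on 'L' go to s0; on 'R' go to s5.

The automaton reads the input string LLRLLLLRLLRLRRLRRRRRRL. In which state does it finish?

start at s1
read 'L': s1 → s1
read 'L': s1 → s1
read 'R': s1 → s0
read 'L': s0 → s5
read 'L': s5 → s0
read 'L': s0 → s5
read 'L': s5 → s0
read 'R': s0 → s1
read 'L': s1 → s1
read 'L': s1 → s1
read 'R': s1 → s0
read 'L': s0 → s5
read 'R': s5 → s5
read 'R': s5 → s5
read 'L': s5 → s0
read 'R': s0 → s1
read 'R': s1 → s0
read 'R': s0 → s1
read 'R': s1 → s0
read 'R': s0 → s1
read 'R': s1 → s0
read 'L': s0 → s5

s5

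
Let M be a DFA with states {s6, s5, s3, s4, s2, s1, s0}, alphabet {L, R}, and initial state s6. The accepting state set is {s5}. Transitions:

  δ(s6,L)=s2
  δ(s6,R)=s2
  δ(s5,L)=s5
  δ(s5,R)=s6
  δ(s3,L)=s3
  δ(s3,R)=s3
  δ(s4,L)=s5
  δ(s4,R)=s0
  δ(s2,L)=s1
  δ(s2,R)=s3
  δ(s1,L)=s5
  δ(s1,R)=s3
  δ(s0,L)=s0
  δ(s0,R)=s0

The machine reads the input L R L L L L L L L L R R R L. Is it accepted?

No

Trace: s6 -L-> s2 -R-> s3 -L-> s3 -L-> s3 -L-> s3 -L-> s3 -L-> s3 -L-> s3 -L-> s3 -L-> s3 -R-> s3 -R-> s3 -R-> s3 -L-> s3
End state s3 is not accepting.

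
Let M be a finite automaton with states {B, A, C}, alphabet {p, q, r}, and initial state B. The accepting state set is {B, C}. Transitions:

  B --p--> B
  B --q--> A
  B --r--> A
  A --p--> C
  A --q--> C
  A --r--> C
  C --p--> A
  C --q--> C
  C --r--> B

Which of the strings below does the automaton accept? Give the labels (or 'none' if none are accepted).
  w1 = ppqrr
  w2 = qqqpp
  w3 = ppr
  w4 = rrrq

w1, w2

w1:
  start at B
  read 'p': B → B
  read 'p': B → B
  read 'q': B → A
  read 'r': A → C
  read 'r': C → B
  end B, accepted
w2:
  start at B
  read 'q': B → A
  read 'q': A → C
  read 'q': C → C
  read 'p': C → A
  read 'p': A → C
  end C, accepted
w3:
  start at B
  read 'p': B → B
  read 'p': B → B
  read 'r': B → A
  end A, rejected
w4:
  start at B
  read 'r': B → A
  read 'r': A → C
  read 'r': C → B
  read 'q': B → A
  end A, rejected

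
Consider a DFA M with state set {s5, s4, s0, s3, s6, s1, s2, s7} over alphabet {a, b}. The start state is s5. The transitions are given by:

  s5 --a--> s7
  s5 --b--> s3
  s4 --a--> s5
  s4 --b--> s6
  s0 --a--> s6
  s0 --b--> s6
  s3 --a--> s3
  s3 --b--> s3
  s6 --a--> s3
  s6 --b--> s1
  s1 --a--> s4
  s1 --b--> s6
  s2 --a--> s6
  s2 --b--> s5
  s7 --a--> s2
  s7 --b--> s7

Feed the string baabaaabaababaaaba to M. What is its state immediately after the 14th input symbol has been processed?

start at s5
read 'b': s5 → s3
read 'a': s3 → s3
read 'a': s3 → s3
read 'b': s3 → s3
read 'a': s3 → s3
read 'a': s3 → s3
read 'a': s3 → s3
read 'b': s3 → s3
read 'a': s3 → s3
read 'a': s3 → s3
read 'b': s3 → s3
read 'a': s3 → s3
read 'b': s3 → s3
read 'a': s3 → s3
After 14 symbols: s3.

s3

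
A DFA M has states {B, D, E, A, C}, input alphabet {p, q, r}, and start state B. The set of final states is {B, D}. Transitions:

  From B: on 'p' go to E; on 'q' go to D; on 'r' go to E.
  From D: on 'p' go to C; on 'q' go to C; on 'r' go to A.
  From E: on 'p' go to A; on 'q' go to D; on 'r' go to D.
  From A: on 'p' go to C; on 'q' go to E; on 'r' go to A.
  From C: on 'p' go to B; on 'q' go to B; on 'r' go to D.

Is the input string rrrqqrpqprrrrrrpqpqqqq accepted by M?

B → E → D → A → E → D → A → C → B → E → D → A → A → A → A → A → C → B → E → D → C → B → D
End state D is accepting.

Yes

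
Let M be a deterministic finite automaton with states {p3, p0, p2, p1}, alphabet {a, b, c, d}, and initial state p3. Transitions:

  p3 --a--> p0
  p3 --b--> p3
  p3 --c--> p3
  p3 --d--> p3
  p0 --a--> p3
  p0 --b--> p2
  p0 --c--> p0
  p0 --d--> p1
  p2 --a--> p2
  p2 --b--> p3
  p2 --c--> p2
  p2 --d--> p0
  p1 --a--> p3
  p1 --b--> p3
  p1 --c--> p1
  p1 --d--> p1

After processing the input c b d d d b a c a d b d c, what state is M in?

start at p3
read 'c': p3 → p3
read 'b': p3 → p3
read 'd': p3 → p3
read 'd': p3 → p3
read 'd': p3 → p3
read 'b': p3 → p3
read 'a': p3 → p0
read 'c': p0 → p0
read 'a': p0 → p3
read 'd': p3 → p3
read 'b': p3 → p3
read 'd': p3 → p3
read 'c': p3 → p3

p3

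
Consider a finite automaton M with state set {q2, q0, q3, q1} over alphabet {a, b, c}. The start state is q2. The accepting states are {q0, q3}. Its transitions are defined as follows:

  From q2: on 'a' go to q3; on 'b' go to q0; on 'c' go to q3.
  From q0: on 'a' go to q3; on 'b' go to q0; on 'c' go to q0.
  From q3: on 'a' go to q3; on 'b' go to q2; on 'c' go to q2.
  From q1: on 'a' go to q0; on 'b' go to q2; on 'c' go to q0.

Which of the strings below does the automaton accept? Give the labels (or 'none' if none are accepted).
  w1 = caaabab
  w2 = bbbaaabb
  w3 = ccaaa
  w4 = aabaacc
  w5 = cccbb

w2, w3, w4, w5

w1:
  start at q2
  read 'c': q2 → q3
  read 'a': q3 → q3
  read 'a': q3 → q3
  read 'a': q3 → q3
  read 'b': q3 → q2
  read 'a': q2 → q3
  read 'b': q3 → q2
  end q2, rejected
w2:
  start at q2
  read 'b': q2 → q0
  read 'b': q0 → q0
  read 'b': q0 → q0
  read 'a': q0 → q3
  read 'a': q3 → q3
  read 'a': q3 → q3
  read 'b': q3 → q2
  read 'b': q2 → q0
  end q0, accepted
w3:
  start at q2
  read 'c': q2 → q3
  read 'c': q3 → q2
  read 'a': q2 → q3
  read 'a': q3 → q3
  read 'a': q3 → q3
  end q3, accepted
w4:
  start at q2
  read 'a': q2 → q3
  read 'a': q3 → q3
  read 'b': q3 → q2
  read 'a': q2 → q3
  read 'a': q3 → q3
  read 'c': q3 → q2
  read 'c': q2 → q3
  end q3, accepted
w5:
  start at q2
  read 'c': q2 → q3
  read 'c': q3 → q2
  read 'c': q2 → q3
  read 'b': q3 → q2
  read 'b': q2 → q0
  end q0, accepted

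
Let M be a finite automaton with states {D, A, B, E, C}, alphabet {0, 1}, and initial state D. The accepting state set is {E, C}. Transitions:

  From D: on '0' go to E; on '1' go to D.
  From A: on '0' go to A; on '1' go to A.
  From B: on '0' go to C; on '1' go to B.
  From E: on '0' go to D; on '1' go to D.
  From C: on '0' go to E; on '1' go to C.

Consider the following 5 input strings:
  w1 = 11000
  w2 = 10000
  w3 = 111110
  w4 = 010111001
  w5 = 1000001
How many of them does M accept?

w1:
  start at D
  read '1': D → D
  read '1': D → D
  read '0': D → E
  read '0': E → D
  read '0': D → E
  end E, accepted
w2:
  start at D
  read '1': D → D
  read '0': D → E
  read '0': E → D
  read '0': D → E
  read '0': E → D
  end D, rejected
w3:
  start at D
  read '1': D → D
  read '1': D → D
  read '1': D → D
  read '1': D → D
  read '1': D → D
  read '0': D → E
  end E, accepted
w4:
  start at D
  read '0': D → E
  read '1': E → D
  read '0': D → E
  read '1': E → D
  read '1': D → D
  read '1': D → D
  read '0': D → E
  read '0': E → D
  read '1': D → D
  end D, rejected
w5:
  start at D
  read '1': D → D
  read '0': D → E
  read '0': E → D
  read '0': D → E
  read '0': E → D
  read '0': D → E
  read '1': E → D
  end D, rejected

2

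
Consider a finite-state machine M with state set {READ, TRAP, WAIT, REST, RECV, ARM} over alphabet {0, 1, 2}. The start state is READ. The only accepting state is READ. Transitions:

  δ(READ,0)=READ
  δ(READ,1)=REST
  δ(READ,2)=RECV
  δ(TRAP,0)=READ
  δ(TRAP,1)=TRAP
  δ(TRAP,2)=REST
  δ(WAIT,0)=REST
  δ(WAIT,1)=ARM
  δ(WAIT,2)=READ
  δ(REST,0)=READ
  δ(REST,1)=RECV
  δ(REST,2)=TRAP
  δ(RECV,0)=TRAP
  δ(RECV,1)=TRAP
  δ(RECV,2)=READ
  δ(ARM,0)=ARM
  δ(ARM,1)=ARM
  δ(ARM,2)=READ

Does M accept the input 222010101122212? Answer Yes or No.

No

READ → RECV → READ → RECV → TRAP → TRAP → READ → REST → READ → REST → RECV → READ → RECV → READ → REST → TRAP
End state TRAP is not accepting.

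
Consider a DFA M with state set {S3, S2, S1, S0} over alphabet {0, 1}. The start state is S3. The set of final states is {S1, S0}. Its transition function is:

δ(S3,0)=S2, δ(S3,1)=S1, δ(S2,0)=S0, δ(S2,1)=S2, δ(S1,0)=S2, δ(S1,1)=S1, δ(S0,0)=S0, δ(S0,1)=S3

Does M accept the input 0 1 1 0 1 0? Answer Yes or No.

No

Trace: S3 -0-> S2 -1-> S2 -1-> S2 -0-> S0 -1-> S3 -0-> S2
End state S2 is not accepting.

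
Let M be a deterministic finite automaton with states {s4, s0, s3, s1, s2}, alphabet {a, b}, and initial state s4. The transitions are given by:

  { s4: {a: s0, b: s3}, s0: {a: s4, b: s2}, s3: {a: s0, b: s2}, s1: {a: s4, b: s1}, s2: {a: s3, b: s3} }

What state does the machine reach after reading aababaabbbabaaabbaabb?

Trace: s4 -a-> s0 -a-> s4 -b-> s3 -a-> s0 -b-> s2 -a-> s3 -a-> s0 -b-> s2 -b-> s3 -b-> s2 -a-> s3 -b-> s2 -a-> s3 -a-> s0 -a-> s4 -b-> s3 -b-> s2 -a-> s3 -a-> s0 -b-> s2 -b-> s3

s3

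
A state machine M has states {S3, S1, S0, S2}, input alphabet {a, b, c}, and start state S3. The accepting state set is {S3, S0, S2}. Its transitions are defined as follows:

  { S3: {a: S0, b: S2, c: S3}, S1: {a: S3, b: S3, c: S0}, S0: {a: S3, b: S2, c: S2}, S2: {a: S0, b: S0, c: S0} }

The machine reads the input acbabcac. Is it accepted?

Yes

S3 → S0 → S2 → S0 → S3 → S2 → S0 → S3 → S3
End state S3 is accepting.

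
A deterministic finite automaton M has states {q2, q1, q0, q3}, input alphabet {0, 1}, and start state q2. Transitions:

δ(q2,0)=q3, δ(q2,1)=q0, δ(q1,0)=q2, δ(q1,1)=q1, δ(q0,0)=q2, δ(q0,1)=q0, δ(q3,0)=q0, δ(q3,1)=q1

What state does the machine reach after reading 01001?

start at q2
read '0': q2 → q3
read '1': q3 → q1
read '0': q1 → q2
read '0': q2 → q3
read '1': q3 → q1

q1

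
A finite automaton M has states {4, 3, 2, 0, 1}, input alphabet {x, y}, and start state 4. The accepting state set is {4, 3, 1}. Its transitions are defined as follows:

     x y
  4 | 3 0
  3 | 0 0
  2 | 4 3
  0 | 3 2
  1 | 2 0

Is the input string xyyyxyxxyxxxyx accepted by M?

Yes

4 → 3 → 0 → 2 → 3 → 0 → 2 → 4 → 3 → 0 → 3 → 0 → 3 → 0 → 3
End state 3 is accepting.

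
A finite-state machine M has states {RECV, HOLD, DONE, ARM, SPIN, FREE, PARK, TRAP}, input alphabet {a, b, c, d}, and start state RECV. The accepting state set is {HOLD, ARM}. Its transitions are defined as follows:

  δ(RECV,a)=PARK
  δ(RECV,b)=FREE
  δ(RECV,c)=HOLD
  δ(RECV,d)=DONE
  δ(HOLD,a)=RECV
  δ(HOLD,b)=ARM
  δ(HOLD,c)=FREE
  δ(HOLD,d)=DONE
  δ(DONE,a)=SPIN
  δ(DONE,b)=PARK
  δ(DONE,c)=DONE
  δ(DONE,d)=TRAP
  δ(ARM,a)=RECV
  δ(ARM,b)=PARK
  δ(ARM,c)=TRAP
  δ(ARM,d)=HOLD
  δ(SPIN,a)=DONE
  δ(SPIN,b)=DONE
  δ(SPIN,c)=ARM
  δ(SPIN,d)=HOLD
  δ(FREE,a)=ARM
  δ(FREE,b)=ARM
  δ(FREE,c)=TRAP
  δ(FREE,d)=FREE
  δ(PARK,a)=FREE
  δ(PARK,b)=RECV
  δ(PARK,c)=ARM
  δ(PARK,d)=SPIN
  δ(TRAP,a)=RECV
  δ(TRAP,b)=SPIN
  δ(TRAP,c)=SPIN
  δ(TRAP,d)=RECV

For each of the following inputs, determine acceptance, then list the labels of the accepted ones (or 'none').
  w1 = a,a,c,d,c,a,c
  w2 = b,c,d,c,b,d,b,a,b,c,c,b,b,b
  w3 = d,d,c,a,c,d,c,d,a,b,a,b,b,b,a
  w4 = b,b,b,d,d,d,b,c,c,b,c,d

w1: Trace: RECV -a-> PARK -a-> FREE -c-> TRAP -d-> RECV -c-> HOLD -a-> RECV -c-> HOLD  → end HOLD, accepted
w2: Trace: RECV -b-> FREE -c-> TRAP -d-> RECV -c-> HOLD -b-> ARM -d-> HOLD -b-> ARM -a-> RECV -b-> FREE -c-> TRAP -c-> SPIN -b-> DONE -b-> PARK -b-> RECV  → end RECV, rejected
w3: Trace: RECV -d-> DONE -d-> TRAP -c-> SPIN -a-> DONE -c-> DONE -d-> TRAP -c-> SPIN -d-> HOLD -a-> RECV -b-> FREE -a-> ARM -b-> PARK -b-> RECV -b-> FREE -a-> ARM  → end ARM, accepted
w4: Trace: RECV -b-> FREE -b-> ARM -b-> PARK -d-> SPIN -d-> HOLD -d-> DONE -b-> PARK -c-> ARM -c-> TRAP -b-> SPIN -c-> ARM -d-> HOLD  → end HOLD, accepted

w1, w3, w4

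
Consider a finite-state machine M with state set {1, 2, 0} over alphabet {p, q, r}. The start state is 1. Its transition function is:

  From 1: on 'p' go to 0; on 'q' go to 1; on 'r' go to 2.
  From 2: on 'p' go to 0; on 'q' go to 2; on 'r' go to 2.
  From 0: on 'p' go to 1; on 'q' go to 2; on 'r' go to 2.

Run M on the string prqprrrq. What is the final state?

2

1 → 0 → 2 → 2 → 0 → 2 → 2 → 2 → 2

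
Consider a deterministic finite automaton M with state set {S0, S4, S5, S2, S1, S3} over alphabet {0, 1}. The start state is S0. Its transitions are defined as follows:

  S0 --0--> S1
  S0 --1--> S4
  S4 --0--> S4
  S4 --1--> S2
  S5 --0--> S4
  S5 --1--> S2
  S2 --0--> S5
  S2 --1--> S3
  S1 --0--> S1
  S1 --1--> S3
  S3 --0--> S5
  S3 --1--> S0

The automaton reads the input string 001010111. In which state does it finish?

start at S0
read '0': S0 → S1
read '0': S1 → S1
read '1': S1 → S3
read '0': S3 → S5
read '1': S5 → S2
read '0': S2 → S5
read '1': S5 → S2
read '1': S2 → S3
read '1': S3 → S0

S0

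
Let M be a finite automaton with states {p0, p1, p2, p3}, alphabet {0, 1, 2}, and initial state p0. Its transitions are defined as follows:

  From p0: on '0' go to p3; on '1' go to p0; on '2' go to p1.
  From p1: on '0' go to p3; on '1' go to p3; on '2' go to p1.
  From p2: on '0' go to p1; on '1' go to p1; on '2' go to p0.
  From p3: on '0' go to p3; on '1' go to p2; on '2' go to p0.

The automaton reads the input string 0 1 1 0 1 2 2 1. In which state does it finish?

p3

start at p0
read '0': p0 → p3
read '1': p3 → p2
read '1': p2 → p1
read '0': p1 → p3
read '1': p3 → p2
read '2': p2 → p0
read '2': p0 → p1
read '1': p1 → p3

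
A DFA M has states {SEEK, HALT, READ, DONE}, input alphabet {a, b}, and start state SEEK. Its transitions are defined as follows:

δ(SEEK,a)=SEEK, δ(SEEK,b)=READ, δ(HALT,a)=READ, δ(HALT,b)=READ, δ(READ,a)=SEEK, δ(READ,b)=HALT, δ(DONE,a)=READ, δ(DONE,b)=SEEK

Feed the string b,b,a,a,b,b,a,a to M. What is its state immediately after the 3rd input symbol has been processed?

start at SEEK
read 'b': SEEK → READ
read 'b': READ → HALT
read 'a': HALT → READ
After 3 symbols: READ.

READ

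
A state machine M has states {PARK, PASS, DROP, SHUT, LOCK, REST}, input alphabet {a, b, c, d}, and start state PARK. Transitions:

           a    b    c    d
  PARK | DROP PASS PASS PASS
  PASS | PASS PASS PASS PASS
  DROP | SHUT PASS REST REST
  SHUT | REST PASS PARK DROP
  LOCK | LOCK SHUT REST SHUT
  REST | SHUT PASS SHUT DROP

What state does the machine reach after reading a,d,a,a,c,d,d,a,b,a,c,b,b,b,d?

PASS

Trace: PARK -a-> DROP -d-> REST -a-> SHUT -a-> REST -c-> SHUT -d-> DROP -d-> REST -a-> SHUT -b-> PASS -a-> PASS -c-> PASS -b-> PASS -b-> PASS -b-> PASS -d-> PASS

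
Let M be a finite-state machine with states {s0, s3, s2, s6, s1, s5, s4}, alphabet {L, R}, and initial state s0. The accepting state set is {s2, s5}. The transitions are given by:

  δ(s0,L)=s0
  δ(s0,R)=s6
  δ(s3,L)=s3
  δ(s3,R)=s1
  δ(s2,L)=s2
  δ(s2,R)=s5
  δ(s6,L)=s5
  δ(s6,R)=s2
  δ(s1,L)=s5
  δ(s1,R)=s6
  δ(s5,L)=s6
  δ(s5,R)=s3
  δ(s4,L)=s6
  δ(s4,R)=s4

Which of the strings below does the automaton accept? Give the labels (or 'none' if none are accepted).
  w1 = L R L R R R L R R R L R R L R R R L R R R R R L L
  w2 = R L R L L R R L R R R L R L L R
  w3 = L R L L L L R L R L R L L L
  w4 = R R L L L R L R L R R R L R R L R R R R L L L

w1, w3, w4

w1: s0 → s0 → s6 → s5 → s3 → s1 → s6 → s5 → s3 → s1 → s6 → s5 → s3 → s1 → s5 → s3 → s1 → s6 → s5 → s3 → s1 → s6 → s2 → s5 → s6 → s5  → end s5, accepted
w2: s0 → s6 → s5 → s3 → s3 → s3 → s1 → s6 → s5 → s3 → s1 → s6 → s5 → s3 → s3 → s3 → s1  → end s1, rejected
w3: s0 → s0 → s6 → s5 → s6 → s5 → s6 → s2 → s2 → s5 → s6 → s2 → s2 → s2 → s2  → end s2, accepted
w4: s0 → s6 → s2 → s2 → s2 → s2 → s5 → s6 → s2 → s2 → s5 → s3 → s1 → s5 → s3 → s1 → s5 → s3 → s1 → s6 → s2 → s2 → s2 → s2  → end s2, accepted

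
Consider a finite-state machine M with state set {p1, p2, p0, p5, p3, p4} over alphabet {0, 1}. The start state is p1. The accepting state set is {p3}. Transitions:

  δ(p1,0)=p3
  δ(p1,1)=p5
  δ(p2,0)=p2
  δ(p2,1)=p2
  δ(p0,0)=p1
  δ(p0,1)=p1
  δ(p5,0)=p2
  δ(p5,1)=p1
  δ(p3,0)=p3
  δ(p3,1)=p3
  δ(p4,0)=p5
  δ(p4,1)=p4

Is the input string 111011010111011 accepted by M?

No

Trace: p1 -1-> p5 -1-> p1 -1-> p5 -0-> p2 -1-> p2 -1-> p2 -0-> p2 -1-> p2 -0-> p2 -1-> p2 -1-> p2 -1-> p2 -0-> p2 -1-> p2 -1-> p2
End state p2 is not accepting.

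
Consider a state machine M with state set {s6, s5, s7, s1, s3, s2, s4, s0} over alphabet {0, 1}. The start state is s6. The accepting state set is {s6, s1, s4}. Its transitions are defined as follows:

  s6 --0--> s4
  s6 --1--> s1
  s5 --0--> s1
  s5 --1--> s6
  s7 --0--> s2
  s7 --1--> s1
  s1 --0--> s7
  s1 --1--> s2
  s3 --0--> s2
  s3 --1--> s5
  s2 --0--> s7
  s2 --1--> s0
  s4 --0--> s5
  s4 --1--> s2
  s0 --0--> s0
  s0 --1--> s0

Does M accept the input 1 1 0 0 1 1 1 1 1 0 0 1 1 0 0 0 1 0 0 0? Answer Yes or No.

Trace: s6 -1-> s1 -1-> s2 -0-> s7 -0-> s2 -1-> s0 -1-> s0 -1-> s0 -1-> s0 -1-> s0 -0-> s0 -0-> s0 -1-> s0 -1-> s0 -0-> s0 -0-> s0 -0-> s0 -1-> s0 -0-> s0 -0-> s0 -0-> s0
End state s0 is not accepting.

No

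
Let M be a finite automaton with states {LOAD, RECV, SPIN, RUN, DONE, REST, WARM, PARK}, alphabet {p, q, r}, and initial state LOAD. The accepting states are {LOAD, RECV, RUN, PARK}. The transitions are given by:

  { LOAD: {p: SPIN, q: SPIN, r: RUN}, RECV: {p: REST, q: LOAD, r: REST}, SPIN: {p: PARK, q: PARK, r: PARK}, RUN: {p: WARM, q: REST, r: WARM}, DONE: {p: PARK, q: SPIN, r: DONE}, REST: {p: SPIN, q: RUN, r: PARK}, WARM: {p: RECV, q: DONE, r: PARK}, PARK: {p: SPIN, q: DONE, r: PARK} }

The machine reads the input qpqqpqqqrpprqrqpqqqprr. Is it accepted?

start at LOAD
read 'q': LOAD → SPIN
read 'p': SPIN → PARK
read 'q': PARK → DONE
read 'q': DONE → SPIN
read 'p': SPIN → PARK
read 'q': PARK → DONE
read 'q': DONE → SPIN
read 'q': SPIN → PARK
read 'r': PARK → PARK
read 'p': PARK → SPIN
read 'p': SPIN → PARK
read 'r': PARK → PARK
read 'q': PARK → DONE
read 'r': DONE → DONE
read 'q': DONE → SPIN
read 'p': SPIN → PARK
read 'q': PARK → DONE
read 'q': DONE → SPIN
read 'q': SPIN → PARK
read 'p': PARK → SPIN
read 'r': SPIN → PARK
read 'r': PARK → PARK
End state PARK is accepting.

Yes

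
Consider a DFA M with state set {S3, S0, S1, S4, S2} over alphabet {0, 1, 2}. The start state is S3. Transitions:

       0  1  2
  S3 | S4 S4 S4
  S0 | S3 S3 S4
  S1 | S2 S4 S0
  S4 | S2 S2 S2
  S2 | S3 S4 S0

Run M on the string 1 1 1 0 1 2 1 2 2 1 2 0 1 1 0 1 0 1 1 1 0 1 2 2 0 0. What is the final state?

S4

Trace: S3 -1-> S4 -1-> S2 -1-> S4 -0-> S2 -1-> S4 -2-> S2 -1-> S4 -2-> S2 -2-> S0 -1-> S3 -2-> S4 -0-> S2 -1-> S4 -1-> S2 -0-> S3 -1-> S4 -0-> S2 -1-> S4 -1-> S2 -1-> S4 -0-> S2 -1-> S4 -2-> S2 -2-> S0 -0-> S3 -0-> S4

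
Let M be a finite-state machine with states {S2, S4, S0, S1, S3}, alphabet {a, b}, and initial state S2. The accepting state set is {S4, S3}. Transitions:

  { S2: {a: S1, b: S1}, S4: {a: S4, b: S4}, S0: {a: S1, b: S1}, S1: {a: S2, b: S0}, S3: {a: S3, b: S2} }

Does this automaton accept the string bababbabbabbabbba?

No

Trace: S2 -b-> S1 -a-> S2 -b-> S1 -a-> S2 -b-> S1 -b-> S0 -a-> S1 -b-> S0 -b-> S1 -a-> S2 -b-> S1 -b-> S0 -a-> S1 -b-> S0 -b-> S1 -b-> S0 -a-> S1
End state S1 is not accepting.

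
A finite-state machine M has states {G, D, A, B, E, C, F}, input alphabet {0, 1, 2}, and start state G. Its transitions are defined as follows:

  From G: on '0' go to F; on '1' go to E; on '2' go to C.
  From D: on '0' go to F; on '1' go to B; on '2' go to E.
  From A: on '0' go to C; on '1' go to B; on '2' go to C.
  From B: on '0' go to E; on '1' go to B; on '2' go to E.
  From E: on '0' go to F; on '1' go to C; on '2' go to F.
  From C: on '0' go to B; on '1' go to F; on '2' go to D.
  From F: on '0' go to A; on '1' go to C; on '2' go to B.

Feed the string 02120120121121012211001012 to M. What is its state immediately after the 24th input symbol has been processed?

Trace: G -0-> F -2-> B -1-> B -2-> E -0-> F -1-> C -2-> D -0-> F -1-> C -2-> D -1-> B -1-> B -2-> E -1-> C -0-> B -1-> B -2-> E -2-> F -1-> C -1-> F -0-> A -0-> C -1-> F -0-> A
After 24 symbols: A.

A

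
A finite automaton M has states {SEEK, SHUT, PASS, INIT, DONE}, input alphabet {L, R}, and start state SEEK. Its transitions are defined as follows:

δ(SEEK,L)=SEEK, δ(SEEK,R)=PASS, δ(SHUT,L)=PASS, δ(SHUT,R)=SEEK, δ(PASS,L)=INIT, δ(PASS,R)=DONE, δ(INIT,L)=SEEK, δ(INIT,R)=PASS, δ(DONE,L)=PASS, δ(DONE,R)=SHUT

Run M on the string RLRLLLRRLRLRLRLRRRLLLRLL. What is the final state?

SEEK

SEEK → PASS → INIT → PASS → INIT → SEEK → SEEK → PASS → DONE → PASS → DONE → PASS → DONE → PASS → DONE → PASS → DONE → SHUT → SEEK → SEEK → SEEK → SEEK → PASS → INIT → SEEK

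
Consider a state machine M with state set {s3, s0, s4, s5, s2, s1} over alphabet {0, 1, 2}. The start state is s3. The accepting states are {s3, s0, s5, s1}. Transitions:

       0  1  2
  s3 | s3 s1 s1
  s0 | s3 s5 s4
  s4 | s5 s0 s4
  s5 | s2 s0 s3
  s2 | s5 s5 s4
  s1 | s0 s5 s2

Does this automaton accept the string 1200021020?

s3 → s1 → s2 → s5 → s2 → s5 → s3 → s1 → s0 → s4 → s5
End state s5 is accepting.

Yes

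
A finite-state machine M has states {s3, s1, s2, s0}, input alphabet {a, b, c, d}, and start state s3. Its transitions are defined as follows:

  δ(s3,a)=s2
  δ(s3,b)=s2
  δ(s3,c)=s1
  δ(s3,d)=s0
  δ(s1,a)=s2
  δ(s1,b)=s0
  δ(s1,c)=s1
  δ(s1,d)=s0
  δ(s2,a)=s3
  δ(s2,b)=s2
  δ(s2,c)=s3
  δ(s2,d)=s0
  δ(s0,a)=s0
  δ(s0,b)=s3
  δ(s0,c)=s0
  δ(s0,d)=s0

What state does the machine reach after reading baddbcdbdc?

start at s3
read 'b': s3 → s2
read 'a': s2 → s3
read 'd': s3 → s0
read 'd': s0 → s0
read 'b': s0 → s3
read 'c': s3 → s1
read 'd': s1 → s0
read 'b': s0 → s3
read 'd': s3 → s0
read 'c': s0 → s0

s0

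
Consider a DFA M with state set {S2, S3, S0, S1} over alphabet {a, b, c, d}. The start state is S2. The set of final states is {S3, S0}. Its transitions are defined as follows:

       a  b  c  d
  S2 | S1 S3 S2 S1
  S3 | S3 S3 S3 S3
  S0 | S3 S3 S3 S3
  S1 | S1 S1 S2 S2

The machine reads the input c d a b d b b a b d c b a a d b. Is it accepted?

Trace: S2 -c-> S2 -d-> S1 -a-> S1 -b-> S1 -d-> S2 -b-> S3 -b-> S3 -a-> S3 -b-> S3 -d-> S3 -c-> S3 -b-> S3 -a-> S3 -a-> S3 -d-> S3 -b-> S3
End state S3 is accepting.

Yes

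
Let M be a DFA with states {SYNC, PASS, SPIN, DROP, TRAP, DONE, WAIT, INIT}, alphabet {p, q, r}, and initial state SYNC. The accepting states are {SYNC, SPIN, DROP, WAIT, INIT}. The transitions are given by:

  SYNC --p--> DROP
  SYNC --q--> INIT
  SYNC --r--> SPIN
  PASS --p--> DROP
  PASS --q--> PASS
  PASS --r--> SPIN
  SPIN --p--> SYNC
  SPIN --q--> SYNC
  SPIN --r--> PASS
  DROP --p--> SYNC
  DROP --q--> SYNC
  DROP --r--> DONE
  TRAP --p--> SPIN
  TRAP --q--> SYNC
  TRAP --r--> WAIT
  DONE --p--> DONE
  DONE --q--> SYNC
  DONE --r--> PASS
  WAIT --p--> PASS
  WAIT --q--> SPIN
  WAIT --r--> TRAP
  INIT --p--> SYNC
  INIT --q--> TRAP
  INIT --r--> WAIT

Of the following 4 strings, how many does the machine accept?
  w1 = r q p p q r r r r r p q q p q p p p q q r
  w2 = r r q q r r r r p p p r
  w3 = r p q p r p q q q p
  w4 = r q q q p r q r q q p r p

w1:
  start at SYNC
  read 'r': SYNC → SPIN
  read 'q': SPIN → SYNC
  read 'p': SYNC → DROP
  read 'p': DROP → SYNC
  read 'q': SYNC → INIT
  read 'r': INIT → WAIT
  read 'r': WAIT → TRAP
  read 'r': TRAP → WAIT
  read 'r': WAIT → TRAP
  read 'r': TRAP → WAIT
  read 'p': WAIT → PASS
  read 'q': PASS → PASS
  read 'q': PASS → PASS
  read 'p': PASS → DROP
  read 'q': DROP → SYNC
  read 'p': SYNC → DROP
  read 'p': DROP → SYNC
  read 'p': SYNC → DROP
  read 'q': DROP → SYNC
  read 'q': SYNC → INIT
  read 'r': INIT → WAIT
  end WAIT, accepted
w2:
  start at SYNC
  read 'r': SYNC → SPIN
  read 'r': SPIN → PASS
  read 'q': PASS → PASS
  read 'q': PASS → PASS
  read 'r': PASS → SPIN
  read 'r': SPIN → PASS
  read 'r': PASS → SPIN
  read 'r': SPIN → PASS
  read 'p': PASS → DROP
  read 'p': DROP → SYNC
  read 'p': SYNC → DROP
  read 'r': DROP → DONE
  end DONE, rejected
w3:
  start at SYNC
  read 'r': SYNC → SPIN
  read 'p': SPIN → SYNC
  read 'q': SYNC → INIT
  read 'p': INIT → SYNC
  read 'r': SYNC → SPIN
  read 'p': SPIN → SYNC
  read 'q': SYNC → INIT
  read 'q': INIT → TRAP
  read 'q': TRAP → SYNC
  read 'p': SYNC → DROP
  end DROP, accepted
w4:
  start at SYNC
  read 'r': SYNC → SPIN
  read 'q': SPIN → SYNC
  read 'q': SYNC → INIT
  read 'q': INIT → TRAP
  read 'p': TRAP → SPIN
  read 'r': SPIN → PASS
  read 'q': PASS → PASS
  read 'r': PASS → SPIN
  read 'q': SPIN → SYNC
  read 'q': SYNC → INIT
  read 'p': INIT → SYNC
  read 'r': SYNC → SPIN
  read 'p': SPIN → SYNC
  end SYNC, accepted

3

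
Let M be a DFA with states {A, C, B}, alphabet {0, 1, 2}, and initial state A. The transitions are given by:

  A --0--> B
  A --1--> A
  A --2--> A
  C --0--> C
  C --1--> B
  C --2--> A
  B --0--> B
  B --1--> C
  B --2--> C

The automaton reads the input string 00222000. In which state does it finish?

start at A
read '0': A → B
read '0': B → B
read '2': B → C
read '2': C → A
read '2': A → A
read '0': A → B
read '0': B → B
read '0': B → B

B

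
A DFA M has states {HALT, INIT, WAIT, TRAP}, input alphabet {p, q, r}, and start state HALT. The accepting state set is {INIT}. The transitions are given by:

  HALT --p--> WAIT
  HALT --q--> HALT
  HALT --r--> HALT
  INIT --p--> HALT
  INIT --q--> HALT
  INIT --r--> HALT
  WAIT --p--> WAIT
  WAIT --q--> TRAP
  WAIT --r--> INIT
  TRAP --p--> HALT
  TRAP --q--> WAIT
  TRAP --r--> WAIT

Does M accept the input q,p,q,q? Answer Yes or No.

Trace: HALT -q-> HALT -p-> WAIT -q-> TRAP -q-> WAIT
End state WAIT is not accepting.

No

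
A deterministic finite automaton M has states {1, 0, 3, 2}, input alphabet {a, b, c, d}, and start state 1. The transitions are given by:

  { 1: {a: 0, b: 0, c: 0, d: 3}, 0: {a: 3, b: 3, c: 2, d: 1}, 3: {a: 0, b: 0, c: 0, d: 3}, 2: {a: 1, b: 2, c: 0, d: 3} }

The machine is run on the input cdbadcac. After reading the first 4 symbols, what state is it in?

3

Trace: 1 -c-> 0 -d-> 1 -b-> 0 -a-> 3
After 4 symbols: 3.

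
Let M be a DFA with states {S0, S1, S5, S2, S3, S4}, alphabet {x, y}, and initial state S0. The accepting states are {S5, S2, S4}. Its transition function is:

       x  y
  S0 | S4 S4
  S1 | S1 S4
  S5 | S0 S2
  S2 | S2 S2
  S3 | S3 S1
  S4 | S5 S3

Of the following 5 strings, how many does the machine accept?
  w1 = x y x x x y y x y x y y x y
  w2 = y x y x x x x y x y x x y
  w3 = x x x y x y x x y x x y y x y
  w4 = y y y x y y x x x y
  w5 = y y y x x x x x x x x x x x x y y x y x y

4

w1:
  start at S0
  read 'x': S0 → S4
  read 'y': S4 → S3
  read 'x': S3 → S3
  read 'x': S3 → S3
  read 'x': S3 → S3
  read 'y': S3 → S1
  read 'y': S1 → S4
  read 'x': S4 → S5
  read 'y': S5 → S2
  read 'x': S2 → S2
  read 'y': S2 → S2
  read 'y': S2 → S2
  read 'x': S2 → S2
  read 'y': S2 → S2
  end S2, accepted
w2:
  start at S0
  read 'y': S0 → S4
  read 'x': S4 → S5
  read 'y': S5 → S2
  read 'x': S2 → S2
  read 'x': S2 → S2
  read 'x': S2 → S2
  read 'x': S2 → S2
  read 'y': S2 → S2
  read 'x': S2 → S2
  read 'y': S2 → S2
  read 'x': S2 → S2
  read 'x': S2 → S2
  read 'y': S2 → S2
  end S2, accepted
w3:
  start at S0
  read 'x': S0 → S4
  read 'x': S4 → S5
  read 'x': S5 → S0
  read 'y': S0 → S4
  read 'x': S4 → S5
  read 'y': S5 → S2
  read 'x': S2 → S2
  read 'x': S2 → S2
  read 'y': S2 → S2
  read 'x': S2 → S2
  read 'x': S2 → S2
  read 'y': S2 → S2
  read 'y': S2 → S2
  read 'x': S2 → S2
  read 'y': S2 → S2
  end S2, accepted
w4:
  start at S0
  read 'y': S0 → S4
  read 'y': S4 → S3
  read 'y': S3 → S1
  read 'x': S1 → S1
  read 'y': S1 → S4
  read 'y': S4 → S3
  read 'x': S3 → S3
  read 'x': S3 → S3
  read 'x': S3 → S3
  read 'y': S3 → S1
  end S1, rejected
w5:
  start at S0
  read 'y': S0 → S4
  read 'y': S4 → S3
  read 'y': S3 → S1
  read 'x': S1 → S1
  read 'x': S1 → S1
  read 'x': S1 → S1
  read 'x': S1 → S1
  read 'x': S1 → S1
  read 'x': S1 → S1
  read 'x': S1 → S1
  read 'x': S1 → S1
  read 'x': S1 → S1
  read 'x': S1 → S1
  read 'x': S1 → S1
  read 'x': S1 → S1
  read 'y': S1 → S4
  read 'y': S4 → S3
  read 'x': S3 → S3
  read 'y': S3 → S1
  read 'x': S1 → S1
  read 'y': S1 → S4
  end S4, accepted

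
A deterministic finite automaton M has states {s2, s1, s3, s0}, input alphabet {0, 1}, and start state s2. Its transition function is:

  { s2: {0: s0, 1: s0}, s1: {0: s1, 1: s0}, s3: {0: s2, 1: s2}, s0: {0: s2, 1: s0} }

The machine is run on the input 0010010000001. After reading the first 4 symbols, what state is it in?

s2

Trace: s2 -0-> s0 -0-> s2 -1-> s0 -0-> s2
After 4 symbols: s2.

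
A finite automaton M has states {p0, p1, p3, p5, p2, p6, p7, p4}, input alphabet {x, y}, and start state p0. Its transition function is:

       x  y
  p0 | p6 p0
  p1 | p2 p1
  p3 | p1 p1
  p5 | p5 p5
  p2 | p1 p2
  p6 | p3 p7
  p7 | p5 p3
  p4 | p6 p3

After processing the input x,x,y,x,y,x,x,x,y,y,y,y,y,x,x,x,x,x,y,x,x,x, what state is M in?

p1

start at p0
read 'x': p0 → p6
read 'x': p6 → p3
read 'y': p3 → p1
read 'x': p1 → p2
read 'y': p2 → p2
read 'x': p2 → p1
read 'x': p1 → p2
read 'x': p2 → p1
read 'y': p1 → p1
read 'y': p1 → p1
read 'y': p1 → p1
read 'y': p1 → p1
read 'y': p1 → p1
read 'x': p1 → p2
read 'x': p2 → p1
read 'x': p1 → p2
read 'x': p2 → p1
read 'x': p1 → p2
read 'y': p2 → p2
read 'x': p2 → p1
read 'x': p1 → p2
read 'x': p2 → p1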